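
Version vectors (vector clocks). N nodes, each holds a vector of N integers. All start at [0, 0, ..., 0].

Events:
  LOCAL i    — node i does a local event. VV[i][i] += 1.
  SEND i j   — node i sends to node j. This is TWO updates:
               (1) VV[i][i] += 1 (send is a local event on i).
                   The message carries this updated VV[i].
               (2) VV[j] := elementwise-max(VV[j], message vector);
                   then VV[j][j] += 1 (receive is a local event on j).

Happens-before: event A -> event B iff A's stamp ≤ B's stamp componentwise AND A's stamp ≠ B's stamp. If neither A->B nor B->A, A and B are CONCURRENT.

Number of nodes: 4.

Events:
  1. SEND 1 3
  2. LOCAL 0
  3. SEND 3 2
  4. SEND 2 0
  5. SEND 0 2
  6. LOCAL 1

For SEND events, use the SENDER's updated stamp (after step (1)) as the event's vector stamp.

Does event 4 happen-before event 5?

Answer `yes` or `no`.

Answer: yes

Derivation:
Initial: VV[0]=[0, 0, 0, 0]
Initial: VV[1]=[0, 0, 0, 0]
Initial: VV[2]=[0, 0, 0, 0]
Initial: VV[3]=[0, 0, 0, 0]
Event 1: SEND 1->3: VV[1][1]++ -> VV[1]=[0, 1, 0, 0], msg_vec=[0, 1, 0, 0]; VV[3]=max(VV[3],msg_vec) then VV[3][3]++ -> VV[3]=[0, 1, 0, 1]
Event 2: LOCAL 0: VV[0][0]++ -> VV[0]=[1, 0, 0, 0]
Event 3: SEND 3->2: VV[3][3]++ -> VV[3]=[0, 1, 0, 2], msg_vec=[0, 1, 0, 2]; VV[2]=max(VV[2],msg_vec) then VV[2][2]++ -> VV[2]=[0, 1, 1, 2]
Event 4: SEND 2->0: VV[2][2]++ -> VV[2]=[0, 1, 2, 2], msg_vec=[0, 1, 2, 2]; VV[0]=max(VV[0],msg_vec) then VV[0][0]++ -> VV[0]=[2, 1, 2, 2]
Event 5: SEND 0->2: VV[0][0]++ -> VV[0]=[3, 1, 2, 2], msg_vec=[3, 1, 2, 2]; VV[2]=max(VV[2],msg_vec) then VV[2][2]++ -> VV[2]=[3, 1, 3, 2]
Event 6: LOCAL 1: VV[1][1]++ -> VV[1]=[0, 2, 0, 0]
Event 4 stamp: [0, 1, 2, 2]
Event 5 stamp: [3, 1, 2, 2]
[0, 1, 2, 2] <= [3, 1, 2, 2]? True. Equal? False. Happens-before: True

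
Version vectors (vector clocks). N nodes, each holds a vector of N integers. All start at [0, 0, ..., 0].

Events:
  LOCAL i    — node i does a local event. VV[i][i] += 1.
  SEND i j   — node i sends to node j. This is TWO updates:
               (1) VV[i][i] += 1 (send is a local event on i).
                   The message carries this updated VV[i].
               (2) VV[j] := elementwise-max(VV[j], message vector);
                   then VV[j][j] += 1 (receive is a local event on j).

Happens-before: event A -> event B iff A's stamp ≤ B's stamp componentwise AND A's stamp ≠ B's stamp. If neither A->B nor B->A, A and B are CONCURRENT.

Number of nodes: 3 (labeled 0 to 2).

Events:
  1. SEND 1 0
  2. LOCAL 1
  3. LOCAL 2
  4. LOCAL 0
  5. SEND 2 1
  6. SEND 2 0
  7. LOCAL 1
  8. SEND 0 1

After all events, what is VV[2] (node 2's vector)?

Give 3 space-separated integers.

Answer: 0 0 3

Derivation:
Initial: VV[0]=[0, 0, 0]
Initial: VV[1]=[0, 0, 0]
Initial: VV[2]=[0, 0, 0]
Event 1: SEND 1->0: VV[1][1]++ -> VV[1]=[0, 1, 0], msg_vec=[0, 1, 0]; VV[0]=max(VV[0],msg_vec) then VV[0][0]++ -> VV[0]=[1, 1, 0]
Event 2: LOCAL 1: VV[1][1]++ -> VV[1]=[0, 2, 0]
Event 3: LOCAL 2: VV[2][2]++ -> VV[2]=[0, 0, 1]
Event 4: LOCAL 0: VV[0][0]++ -> VV[0]=[2, 1, 0]
Event 5: SEND 2->1: VV[2][2]++ -> VV[2]=[0, 0, 2], msg_vec=[0, 0, 2]; VV[1]=max(VV[1],msg_vec) then VV[1][1]++ -> VV[1]=[0, 3, 2]
Event 6: SEND 2->0: VV[2][2]++ -> VV[2]=[0, 0, 3], msg_vec=[0, 0, 3]; VV[0]=max(VV[0],msg_vec) then VV[0][0]++ -> VV[0]=[3, 1, 3]
Event 7: LOCAL 1: VV[1][1]++ -> VV[1]=[0, 4, 2]
Event 8: SEND 0->1: VV[0][0]++ -> VV[0]=[4, 1, 3], msg_vec=[4, 1, 3]; VV[1]=max(VV[1],msg_vec) then VV[1][1]++ -> VV[1]=[4, 5, 3]
Final vectors: VV[0]=[4, 1, 3]; VV[1]=[4, 5, 3]; VV[2]=[0, 0, 3]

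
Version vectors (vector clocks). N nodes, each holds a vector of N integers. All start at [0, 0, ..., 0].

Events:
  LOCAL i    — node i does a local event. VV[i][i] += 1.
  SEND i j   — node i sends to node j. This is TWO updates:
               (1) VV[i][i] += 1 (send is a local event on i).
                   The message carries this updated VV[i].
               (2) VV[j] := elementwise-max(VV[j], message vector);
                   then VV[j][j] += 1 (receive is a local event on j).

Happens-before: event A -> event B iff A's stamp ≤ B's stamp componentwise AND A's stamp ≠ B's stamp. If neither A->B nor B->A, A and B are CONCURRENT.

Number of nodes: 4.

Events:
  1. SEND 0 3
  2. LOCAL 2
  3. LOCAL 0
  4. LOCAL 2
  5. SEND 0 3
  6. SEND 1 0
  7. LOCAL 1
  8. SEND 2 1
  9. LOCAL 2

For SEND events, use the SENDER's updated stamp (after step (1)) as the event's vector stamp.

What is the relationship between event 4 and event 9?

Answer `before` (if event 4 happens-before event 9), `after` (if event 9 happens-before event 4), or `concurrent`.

Answer: before

Derivation:
Initial: VV[0]=[0, 0, 0, 0]
Initial: VV[1]=[0, 0, 0, 0]
Initial: VV[2]=[0, 0, 0, 0]
Initial: VV[3]=[0, 0, 0, 0]
Event 1: SEND 0->3: VV[0][0]++ -> VV[0]=[1, 0, 0, 0], msg_vec=[1, 0, 0, 0]; VV[3]=max(VV[3],msg_vec) then VV[3][3]++ -> VV[3]=[1, 0, 0, 1]
Event 2: LOCAL 2: VV[2][2]++ -> VV[2]=[0, 0, 1, 0]
Event 3: LOCAL 0: VV[0][0]++ -> VV[0]=[2, 0, 0, 0]
Event 4: LOCAL 2: VV[2][2]++ -> VV[2]=[0, 0, 2, 0]
Event 5: SEND 0->3: VV[0][0]++ -> VV[0]=[3, 0, 0, 0], msg_vec=[3, 0, 0, 0]; VV[3]=max(VV[3],msg_vec) then VV[3][3]++ -> VV[3]=[3, 0, 0, 2]
Event 6: SEND 1->0: VV[1][1]++ -> VV[1]=[0, 1, 0, 0], msg_vec=[0, 1, 0, 0]; VV[0]=max(VV[0],msg_vec) then VV[0][0]++ -> VV[0]=[4, 1, 0, 0]
Event 7: LOCAL 1: VV[1][1]++ -> VV[1]=[0, 2, 0, 0]
Event 8: SEND 2->1: VV[2][2]++ -> VV[2]=[0, 0, 3, 0], msg_vec=[0, 0, 3, 0]; VV[1]=max(VV[1],msg_vec) then VV[1][1]++ -> VV[1]=[0, 3, 3, 0]
Event 9: LOCAL 2: VV[2][2]++ -> VV[2]=[0, 0, 4, 0]
Event 4 stamp: [0, 0, 2, 0]
Event 9 stamp: [0, 0, 4, 0]
[0, 0, 2, 0] <= [0, 0, 4, 0]? True
[0, 0, 4, 0] <= [0, 0, 2, 0]? False
Relation: before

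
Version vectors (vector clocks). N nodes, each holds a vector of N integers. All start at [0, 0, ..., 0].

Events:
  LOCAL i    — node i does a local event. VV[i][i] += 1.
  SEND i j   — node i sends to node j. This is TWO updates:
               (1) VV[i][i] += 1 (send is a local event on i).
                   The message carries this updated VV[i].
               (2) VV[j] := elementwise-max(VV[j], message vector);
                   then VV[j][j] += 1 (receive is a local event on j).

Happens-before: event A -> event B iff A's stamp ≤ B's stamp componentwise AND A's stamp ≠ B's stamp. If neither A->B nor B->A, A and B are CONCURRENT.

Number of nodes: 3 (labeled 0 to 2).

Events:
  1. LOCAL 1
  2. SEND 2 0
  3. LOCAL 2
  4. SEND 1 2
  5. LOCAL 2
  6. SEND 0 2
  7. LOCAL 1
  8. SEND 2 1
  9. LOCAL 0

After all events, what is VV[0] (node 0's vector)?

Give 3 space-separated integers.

Answer: 3 0 1

Derivation:
Initial: VV[0]=[0, 0, 0]
Initial: VV[1]=[0, 0, 0]
Initial: VV[2]=[0, 0, 0]
Event 1: LOCAL 1: VV[1][1]++ -> VV[1]=[0, 1, 0]
Event 2: SEND 2->0: VV[2][2]++ -> VV[2]=[0, 0, 1], msg_vec=[0, 0, 1]; VV[0]=max(VV[0],msg_vec) then VV[0][0]++ -> VV[0]=[1, 0, 1]
Event 3: LOCAL 2: VV[2][2]++ -> VV[2]=[0, 0, 2]
Event 4: SEND 1->2: VV[1][1]++ -> VV[1]=[0, 2, 0], msg_vec=[0, 2, 0]; VV[2]=max(VV[2],msg_vec) then VV[2][2]++ -> VV[2]=[0, 2, 3]
Event 5: LOCAL 2: VV[2][2]++ -> VV[2]=[0, 2, 4]
Event 6: SEND 0->2: VV[0][0]++ -> VV[0]=[2, 0, 1], msg_vec=[2, 0, 1]; VV[2]=max(VV[2],msg_vec) then VV[2][2]++ -> VV[2]=[2, 2, 5]
Event 7: LOCAL 1: VV[1][1]++ -> VV[1]=[0, 3, 0]
Event 8: SEND 2->1: VV[2][2]++ -> VV[2]=[2, 2, 6], msg_vec=[2, 2, 6]; VV[1]=max(VV[1],msg_vec) then VV[1][1]++ -> VV[1]=[2, 4, 6]
Event 9: LOCAL 0: VV[0][0]++ -> VV[0]=[3, 0, 1]
Final vectors: VV[0]=[3, 0, 1]; VV[1]=[2, 4, 6]; VV[2]=[2, 2, 6]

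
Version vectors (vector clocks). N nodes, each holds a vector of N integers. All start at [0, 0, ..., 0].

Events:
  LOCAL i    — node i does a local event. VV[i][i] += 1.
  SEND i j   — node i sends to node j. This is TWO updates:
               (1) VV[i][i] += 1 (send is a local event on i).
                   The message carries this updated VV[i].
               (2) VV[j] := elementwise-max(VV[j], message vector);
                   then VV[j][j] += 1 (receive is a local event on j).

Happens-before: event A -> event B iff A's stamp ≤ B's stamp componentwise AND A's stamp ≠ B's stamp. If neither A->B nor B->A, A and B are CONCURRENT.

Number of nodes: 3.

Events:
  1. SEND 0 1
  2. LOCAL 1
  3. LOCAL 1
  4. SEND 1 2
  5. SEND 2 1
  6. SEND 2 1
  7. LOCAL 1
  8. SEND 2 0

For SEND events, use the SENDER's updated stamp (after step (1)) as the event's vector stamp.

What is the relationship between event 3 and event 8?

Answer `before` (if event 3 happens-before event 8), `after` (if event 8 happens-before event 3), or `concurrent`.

Initial: VV[0]=[0, 0, 0]
Initial: VV[1]=[0, 0, 0]
Initial: VV[2]=[0, 0, 0]
Event 1: SEND 0->1: VV[0][0]++ -> VV[0]=[1, 0, 0], msg_vec=[1, 0, 0]; VV[1]=max(VV[1],msg_vec) then VV[1][1]++ -> VV[1]=[1, 1, 0]
Event 2: LOCAL 1: VV[1][1]++ -> VV[1]=[1, 2, 0]
Event 3: LOCAL 1: VV[1][1]++ -> VV[1]=[1, 3, 0]
Event 4: SEND 1->2: VV[1][1]++ -> VV[1]=[1, 4, 0], msg_vec=[1, 4, 0]; VV[2]=max(VV[2],msg_vec) then VV[2][2]++ -> VV[2]=[1, 4, 1]
Event 5: SEND 2->1: VV[2][2]++ -> VV[2]=[1, 4, 2], msg_vec=[1, 4, 2]; VV[1]=max(VV[1],msg_vec) then VV[1][1]++ -> VV[1]=[1, 5, 2]
Event 6: SEND 2->1: VV[2][2]++ -> VV[2]=[1, 4, 3], msg_vec=[1, 4, 3]; VV[1]=max(VV[1],msg_vec) then VV[1][1]++ -> VV[1]=[1, 6, 3]
Event 7: LOCAL 1: VV[1][1]++ -> VV[1]=[1, 7, 3]
Event 8: SEND 2->0: VV[2][2]++ -> VV[2]=[1, 4, 4], msg_vec=[1, 4, 4]; VV[0]=max(VV[0],msg_vec) then VV[0][0]++ -> VV[0]=[2, 4, 4]
Event 3 stamp: [1, 3, 0]
Event 8 stamp: [1, 4, 4]
[1, 3, 0] <= [1, 4, 4]? True
[1, 4, 4] <= [1, 3, 0]? False
Relation: before

Answer: before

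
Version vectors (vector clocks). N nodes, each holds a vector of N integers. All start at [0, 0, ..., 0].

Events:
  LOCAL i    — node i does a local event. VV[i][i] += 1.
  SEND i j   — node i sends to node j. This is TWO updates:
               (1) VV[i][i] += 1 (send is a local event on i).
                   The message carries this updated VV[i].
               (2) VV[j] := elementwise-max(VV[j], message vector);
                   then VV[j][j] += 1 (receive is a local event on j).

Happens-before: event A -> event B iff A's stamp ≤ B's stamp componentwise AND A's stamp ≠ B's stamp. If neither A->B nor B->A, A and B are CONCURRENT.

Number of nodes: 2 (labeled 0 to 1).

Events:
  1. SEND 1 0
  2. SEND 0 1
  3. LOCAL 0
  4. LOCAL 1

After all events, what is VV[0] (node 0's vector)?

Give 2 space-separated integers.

Answer: 3 1

Derivation:
Initial: VV[0]=[0, 0]
Initial: VV[1]=[0, 0]
Event 1: SEND 1->0: VV[1][1]++ -> VV[1]=[0, 1], msg_vec=[0, 1]; VV[0]=max(VV[0],msg_vec) then VV[0][0]++ -> VV[0]=[1, 1]
Event 2: SEND 0->1: VV[0][0]++ -> VV[0]=[2, 1], msg_vec=[2, 1]; VV[1]=max(VV[1],msg_vec) then VV[1][1]++ -> VV[1]=[2, 2]
Event 3: LOCAL 0: VV[0][0]++ -> VV[0]=[3, 1]
Event 4: LOCAL 1: VV[1][1]++ -> VV[1]=[2, 3]
Final vectors: VV[0]=[3, 1]; VV[1]=[2, 3]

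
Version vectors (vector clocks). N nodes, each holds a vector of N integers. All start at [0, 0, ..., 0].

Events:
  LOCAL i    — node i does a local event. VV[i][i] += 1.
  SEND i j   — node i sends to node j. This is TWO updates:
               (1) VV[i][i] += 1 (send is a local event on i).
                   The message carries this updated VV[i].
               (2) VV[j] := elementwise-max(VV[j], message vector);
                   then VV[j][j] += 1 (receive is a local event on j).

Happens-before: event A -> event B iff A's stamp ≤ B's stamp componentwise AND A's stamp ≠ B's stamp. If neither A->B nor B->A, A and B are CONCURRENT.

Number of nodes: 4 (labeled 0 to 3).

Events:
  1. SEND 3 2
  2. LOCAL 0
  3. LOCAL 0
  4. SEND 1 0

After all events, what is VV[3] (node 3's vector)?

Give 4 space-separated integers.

Initial: VV[0]=[0, 0, 0, 0]
Initial: VV[1]=[0, 0, 0, 0]
Initial: VV[2]=[0, 0, 0, 0]
Initial: VV[3]=[0, 0, 0, 0]
Event 1: SEND 3->2: VV[3][3]++ -> VV[3]=[0, 0, 0, 1], msg_vec=[0, 0, 0, 1]; VV[2]=max(VV[2],msg_vec) then VV[2][2]++ -> VV[2]=[0, 0, 1, 1]
Event 2: LOCAL 0: VV[0][0]++ -> VV[0]=[1, 0, 0, 0]
Event 3: LOCAL 0: VV[0][0]++ -> VV[0]=[2, 0, 0, 0]
Event 4: SEND 1->0: VV[1][1]++ -> VV[1]=[0, 1, 0, 0], msg_vec=[0, 1, 0, 0]; VV[0]=max(VV[0],msg_vec) then VV[0][0]++ -> VV[0]=[3, 1, 0, 0]
Final vectors: VV[0]=[3, 1, 0, 0]; VV[1]=[0, 1, 0, 0]; VV[2]=[0, 0, 1, 1]; VV[3]=[0, 0, 0, 1]

Answer: 0 0 0 1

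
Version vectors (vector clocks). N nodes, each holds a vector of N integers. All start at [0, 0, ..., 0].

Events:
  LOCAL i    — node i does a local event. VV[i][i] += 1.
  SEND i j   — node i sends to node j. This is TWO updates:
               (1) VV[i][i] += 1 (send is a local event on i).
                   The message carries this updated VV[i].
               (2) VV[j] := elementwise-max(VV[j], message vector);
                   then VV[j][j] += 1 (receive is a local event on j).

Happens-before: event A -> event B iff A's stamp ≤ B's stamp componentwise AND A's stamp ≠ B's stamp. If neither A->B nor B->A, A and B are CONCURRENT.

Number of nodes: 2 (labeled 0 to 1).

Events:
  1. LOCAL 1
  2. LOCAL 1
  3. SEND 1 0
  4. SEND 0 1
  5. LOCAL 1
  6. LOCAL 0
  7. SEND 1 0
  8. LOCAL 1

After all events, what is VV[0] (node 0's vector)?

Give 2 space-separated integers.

Initial: VV[0]=[0, 0]
Initial: VV[1]=[0, 0]
Event 1: LOCAL 1: VV[1][1]++ -> VV[1]=[0, 1]
Event 2: LOCAL 1: VV[1][1]++ -> VV[1]=[0, 2]
Event 3: SEND 1->0: VV[1][1]++ -> VV[1]=[0, 3], msg_vec=[0, 3]; VV[0]=max(VV[0],msg_vec) then VV[0][0]++ -> VV[0]=[1, 3]
Event 4: SEND 0->1: VV[0][0]++ -> VV[0]=[2, 3], msg_vec=[2, 3]; VV[1]=max(VV[1],msg_vec) then VV[1][1]++ -> VV[1]=[2, 4]
Event 5: LOCAL 1: VV[1][1]++ -> VV[1]=[2, 5]
Event 6: LOCAL 0: VV[0][0]++ -> VV[0]=[3, 3]
Event 7: SEND 1->0: VV[1][1]++ -> VV[1]=[2, 6], msg_vec=[2, 6]; VV[0]=max(VV[0],msg_vec) then VV[0][0]++ -> VV[0]=[4, 6]
Event 8: LOCAL 1: VV[1][1]++ -> VV[1]=[2, 7]
Final vectors: VV[0]=[4, 6]; VV[1]=[2, 7]

Answer: 4 6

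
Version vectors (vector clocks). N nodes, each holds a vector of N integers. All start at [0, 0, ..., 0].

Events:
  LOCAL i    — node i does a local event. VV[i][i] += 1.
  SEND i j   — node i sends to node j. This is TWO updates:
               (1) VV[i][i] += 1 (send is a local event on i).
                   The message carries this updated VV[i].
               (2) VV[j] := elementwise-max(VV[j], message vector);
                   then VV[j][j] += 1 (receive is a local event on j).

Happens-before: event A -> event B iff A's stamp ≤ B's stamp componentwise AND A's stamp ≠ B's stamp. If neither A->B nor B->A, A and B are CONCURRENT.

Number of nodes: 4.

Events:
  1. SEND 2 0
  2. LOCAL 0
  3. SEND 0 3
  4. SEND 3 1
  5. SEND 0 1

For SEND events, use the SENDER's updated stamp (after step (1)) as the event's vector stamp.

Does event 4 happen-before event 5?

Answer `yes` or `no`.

Answer: no

Derivation:
Initial: VV[0]=[0, 0, 0, 0]
Initial: VV[1]=[0, 0, 0, 0]
Initial: VV[2]=[0, 0, 0, 0]
Initial: VV[3]=[0, 0, 0, 0]
Event 1: SEND 2->0: VV[2][2]++ -> VV[2]=[0, 0, 1, 0], msg_vec=[0, 0, 1, 0]; VV[0]=max(VV[0],msg_vec) then VV[0][0]++ -> VV[0]=[1, 0, 1, 0]
Event 2: LOCAL 0: VV[0][0]++ -> VV[0]=[2, 0, 1, 0]
Event 3: SEND 0->3: VV[0][0]++ -> VV[0]=[3, 0, 1, 0], msg_vec=[3, 0, 1, 0]; VV[3]=max(VV[3],msg_vec) then VV[3][3]++ -> VV[3]=[3, 0, 1, 1]
Event 4: SEND 3->1: VV[3][3]++ -> VV[3]=[3, 0, 1, 2], msg_vec=[3, 0, 1, 2]; VV[1]=max(VV[1],msg_vec) then VV[1][1]++ -> VV[1]=[3, 1, 1, 2]
Event 5: SEND 0->1: VV[0][0]++ -> VV[0]=[4, 0, 1, 0], msg_vec=[4, 0, 1, 0]; VV[1]=max(VV[1],msg_vec) then VV[1][1]++ -> VV[1]=[4, 2, 1, 2]
Event 4 stamp: [3, 0, 1, 2]
Event 5 stamp: [4, 0, 1, 0]
[3, 0, 1, 2] <= [4, 0, 1, 0]? False. Equal? False. Happens-before: False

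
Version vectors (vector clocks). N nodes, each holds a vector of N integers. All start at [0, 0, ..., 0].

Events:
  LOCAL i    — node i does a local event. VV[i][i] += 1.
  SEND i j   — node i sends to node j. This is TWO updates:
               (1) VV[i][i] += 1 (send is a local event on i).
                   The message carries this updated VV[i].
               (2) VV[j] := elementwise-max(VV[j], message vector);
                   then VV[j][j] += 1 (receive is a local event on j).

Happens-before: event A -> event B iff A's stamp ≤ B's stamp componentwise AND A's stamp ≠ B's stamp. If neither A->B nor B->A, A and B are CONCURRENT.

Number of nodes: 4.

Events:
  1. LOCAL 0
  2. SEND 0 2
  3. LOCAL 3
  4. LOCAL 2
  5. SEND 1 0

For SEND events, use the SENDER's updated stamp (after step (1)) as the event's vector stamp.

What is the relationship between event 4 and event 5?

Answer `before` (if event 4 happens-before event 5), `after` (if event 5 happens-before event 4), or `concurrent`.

Answer: concurrent

Derivation:
Initial: VV[0]=[0, 0, 0, 0]
Initial: VV[1]=[0, 0, 0, 0]
Initial: VV[2]=[0, 0, 0, 0]
Initial: VV[3]=[0, 0, 0, 0]
Event 1: LOCAL 0: VV[0][0]++ -> VV[0]=[1, 0, 0, 0]
Event 2: SEND 0->2: VV[0][0]++ -> VV[0]=[2, 0, 0, 0], msg_vec=[2, 0, 0, 0]; VV[2]=max(VV[2],msg_vec) then VV[2][2]++ -> VV[2]=[2, 0, 1, 0]
Event 3: LOCAL 3: VV[3][3]++ -> VV[3]=[0, 0, 0, 1]
Event 4: LOCAL 2: VV[2][2]++ -> VV[2]=[2, 0, 2, 0]
Event 5: SEND 1->0: VV[1][1]++ -> VV[1]=[0, 1, 0, 0], msg_vec=[0, 1, 0, 0]; VV[0]=max(VV[0],msg_vec) then VV[0][0]++ -> VV[0]=[3, 1, 0, 0]
Event 4 stamp: [2, 0, 2, 0]
Event 5 stamp: [0, 1, 0, 0]
[2, 0, 2, 0] <= [0, 1, 0, 0]? False
[0, 1, 0, 0] <= [2, 0, 2, 0]? False
Relation: concurrent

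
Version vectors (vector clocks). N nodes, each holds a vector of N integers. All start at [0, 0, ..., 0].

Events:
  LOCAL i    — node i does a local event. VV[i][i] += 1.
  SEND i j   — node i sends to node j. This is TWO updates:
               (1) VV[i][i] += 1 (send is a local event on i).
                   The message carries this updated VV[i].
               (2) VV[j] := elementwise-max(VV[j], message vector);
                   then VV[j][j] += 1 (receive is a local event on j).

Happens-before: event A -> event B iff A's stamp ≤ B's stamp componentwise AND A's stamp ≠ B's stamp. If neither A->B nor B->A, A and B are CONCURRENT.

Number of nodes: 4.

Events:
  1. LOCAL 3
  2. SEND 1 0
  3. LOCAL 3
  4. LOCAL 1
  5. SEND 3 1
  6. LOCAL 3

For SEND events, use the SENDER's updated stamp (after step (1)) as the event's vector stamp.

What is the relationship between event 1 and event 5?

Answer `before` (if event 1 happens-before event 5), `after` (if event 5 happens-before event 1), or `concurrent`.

Initial: VV[0]=[0, 0, 0, 0]
Initial: VV[1]=[0, 0, 0, 0]
Initial: VV[2]=[0, 0, 0, 0]
Initial: VV[3]=[0, 0, 0, 0]
Event 1: LOCAL 3: VV[3][3]++ -> VV[3]=[0, 0, 0, 1]
Event 2: SEND 1->0: VV[1][1]++ -> VV[1]=[0, 1, 0, 0], msg_vec=[0, 1, 0, 0]; VV[0]=max(VV[0],msg_vec) then VV[0][0]++ -> VV[0]=[1, 1, 0, 0]
Event 3: LOCAL 3: VV[3][3]++ -> VV[3]=[0, 0, 0, 2]
Event 4: LOCAL 1: VV[1][1]++ -> VV[1]=[0, 2, 0, 0]
Event 5: SEND 3->1: VV[3][3]++ -> VV[3]=[0, 0, 0, 3], msg_vec=[0, 0, 0, 3]; VV[1]=max(VV[1],msg_vec) then VV[1][1]++ -> VV[1]=[0, 3, 0, 3]
Event 6: LOCAL 3: VV[3][3]++ -> VV[3]=[0, 0, 0, 4]
Event 1 stamp: [0, 0, 0, 1]
Event 5 stamp: [0, 0, 0, 3]
[0, 0, 0, 1] <= [0, 0, 0, 3]? True
[0, 0, 0, 3] <= [0, 0, 0, 1]? False
Relation: before

Answer: before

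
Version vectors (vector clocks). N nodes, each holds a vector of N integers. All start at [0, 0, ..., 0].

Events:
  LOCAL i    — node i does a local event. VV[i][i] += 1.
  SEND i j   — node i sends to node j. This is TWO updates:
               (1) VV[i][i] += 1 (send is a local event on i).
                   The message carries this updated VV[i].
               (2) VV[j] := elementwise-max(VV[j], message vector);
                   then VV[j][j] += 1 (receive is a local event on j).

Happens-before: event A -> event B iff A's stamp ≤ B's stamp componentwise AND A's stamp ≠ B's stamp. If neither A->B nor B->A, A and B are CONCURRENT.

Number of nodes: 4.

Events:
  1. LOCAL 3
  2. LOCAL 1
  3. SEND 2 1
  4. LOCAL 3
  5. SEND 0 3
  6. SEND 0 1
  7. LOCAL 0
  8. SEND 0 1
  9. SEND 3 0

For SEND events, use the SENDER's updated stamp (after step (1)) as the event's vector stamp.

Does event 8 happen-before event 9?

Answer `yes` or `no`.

Answer: no

Derivation:
Initial: VV[0]=[0, 0, 0, 0]
Initial: VV[1]=[0, 0, 0, 0]
Initial: VV[2]=[0, 0, 0, 0]
Initial: VV[3]=[0, 0, 0, 0]
Event 1: LOCAL 3: VV[3][3]++ -> VV[3]=[0, 0, 0, 1]
Event 2: LOCAL 1: VV[1][1]++ -> VV[1]=[0, 1, 0, 0]
Event 3: SEND 2->1: VV[2][2]++ -> VV[2]=[0, 0, 1, 0], msg_vec=[0, 0, 1, 0]; VV[1]=max(VV[1],msg_vec) then VV[1][1]++ -> VV[1]=[0, 2, 1, 0]
Event 4: LOCAL 3: VV[3][3]++ -> VV[3]=[0, 0, 0, 2]
Event 5: SEND 0->3: VV[0][0]++ -> VV[0]=[1, 0, 0, 0], msg_vec=[1, 0, 0, 0]; VV[3]=max(VV[3],msg_vec) then VV[3][3]++ -> VV[3]=[1, 0, 0, 3]
Event 6: SEND 0->1: VV[0][0]++ -> VV[0]=[2, 0, 0, 0], msg_vec=[2, 0, 0, 0]; VV[1]=max(VV[1],msg_vec) then VV[1][1]++ -> VV[1]=[2, 3, 1, 0]
Event 7: LOCAL 0: VV[0][0]++ -> VV[0]=[3, 0, 0, 0]
Event 8: SEND 0->1: VV[0][0]++ -> VV[0]=[4, 0, 0, 0], msg_vec=[4, 0, 0, 0]; VV[1]=max(VV[1],msg_vec) then VV[1][1]++ -> VV[1]=[4, 4, 1, 0]
Event 9: SEND 3->0: VV[3][3]++ -> VV[3]=[1, 0, 0, 4], msg_vec=[1, 0, 0, 4]; VV[0]=max(VV[0],msg_vec) then VV[0][0]++ -> VV[0]=[5, 0, 0, 4]
Event 8 stamp: [4, 0, 0, 0]
Event 9 stamp: [1, 0, 0, 4]
[4, 0, 0, 0] <= [1, 0, 0, 4]? False. Equal? False. Happens-before: False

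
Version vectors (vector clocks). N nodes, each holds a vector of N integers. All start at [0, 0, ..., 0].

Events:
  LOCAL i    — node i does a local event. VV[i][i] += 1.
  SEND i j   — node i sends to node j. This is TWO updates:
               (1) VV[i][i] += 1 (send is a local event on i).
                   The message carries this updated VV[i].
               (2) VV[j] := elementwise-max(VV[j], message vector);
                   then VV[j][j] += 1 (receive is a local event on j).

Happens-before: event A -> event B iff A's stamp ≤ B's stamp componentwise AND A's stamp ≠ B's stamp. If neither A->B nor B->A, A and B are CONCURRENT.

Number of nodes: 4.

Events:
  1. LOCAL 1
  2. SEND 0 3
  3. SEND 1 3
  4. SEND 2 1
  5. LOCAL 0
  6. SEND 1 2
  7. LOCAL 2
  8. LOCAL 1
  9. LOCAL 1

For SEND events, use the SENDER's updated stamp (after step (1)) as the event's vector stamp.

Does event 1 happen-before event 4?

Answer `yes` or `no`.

Initial: VV[0]=[0, 0, 0, 0]
Initial: VV[1]=[0, 0, 0, 0]
Initial: VV[2]=[0, 0, 0, 0]
Initial: VV[3]=[0, 0, 0, 0]
Event 1: LOCAL 1: VV[1][1]++ -> VV[1]=[0, 1, 0, 0]
Event 2: SEND 0->3: VV[0][0]++ -> VV[0]=[1, 0, 0, 0], msg_vec=[1, 0, 0, 0]; VV[3]=max(VV[3],msg_vec) then VV[3][3]++ -> VV[3]=[1, 0, 0, 1]
Event 3: SEND 1->3: VV[1][1]++ -> VV[1]=[0, 2, 0, 0], msg_vec=[0, 2, 0, 0]; VV[3]=max(VV[3],msg_vec) then VV[3][3]++ -> VV[3]=[1, 2, 0, 2]
Event 4: SEND 2->1: VV[2][2]++ -> VV[2]=[0, 0, 1, 0], msg_vec=[0, 0, 1, 0]; VV[1]=max(VV[1],msg_vec) then VV[1][1]++ -> VV[1]=[0, 3, 1, 0]
Event 5: LOCAL 0: VV[0][0]++ -> VV[0]=[2, 0, 0, 0]
Event 6: SEND 1->2: VV[1][1]++ -> VV[1]=[0, 4, 1, 0], msg_vec=[0, 4, 1, 0]; VV[2]=max(VV[2],msg_vec) then VV[2][2]++ -> VV[2]=[0, 4, 2, 0]
Event 7: LOCAL 2: VV[2][2]++ -> VV[2]=[0, 4, 3, 0]
Event 8: LOCAL 1: VV[1][1]++ -> VV[1]=[0, 5, 1, 0]
Event 9: LOCAL 1: VV[1][1]++ -> VV[1]=[0, 6, 1, 0]
Event 1 stamp: [0, 1, 0, 0]
Event 4 stamp: [0, 0, 1, 0]
[0, 1, 0, 0] <= [0, 0, 1, 0]? False. Equal? False. Happens-before: False

Answer: no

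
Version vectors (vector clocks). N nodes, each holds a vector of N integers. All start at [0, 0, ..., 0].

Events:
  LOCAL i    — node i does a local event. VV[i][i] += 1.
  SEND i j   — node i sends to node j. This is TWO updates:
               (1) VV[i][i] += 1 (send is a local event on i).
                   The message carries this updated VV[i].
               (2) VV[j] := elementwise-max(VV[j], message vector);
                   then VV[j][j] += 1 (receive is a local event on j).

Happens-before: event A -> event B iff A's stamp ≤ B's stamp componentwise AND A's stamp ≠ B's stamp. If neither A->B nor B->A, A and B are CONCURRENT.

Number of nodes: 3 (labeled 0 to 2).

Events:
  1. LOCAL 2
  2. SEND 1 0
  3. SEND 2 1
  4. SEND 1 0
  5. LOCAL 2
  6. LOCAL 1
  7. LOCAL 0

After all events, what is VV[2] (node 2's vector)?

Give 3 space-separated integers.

Answer: 0 0 3

Derivation:
Initial: VV[0]=[0, 0, 0]
Initial: VV[1]=[0, 0, 0]
Initial: VV[2]=[0, 0, 0]
Event 1: LOCAL 2: VV[2][2]++ -> VV[2]=[0, 0, 1]
Event 2: SEND 1->0: VV[1][1]++ -> VV[1]=[0, 1, 0], msg_vec=[0, 1, 0]; VV[0]=max(VV[0],msg_vec) then VV[0][0]++ -> VV[0]=[1, 1, 0]
Event 3: SEND 2->1: VV[2][2]++ -> VV[2]=[0, 0, 2], msg_vec=[0, 0, 2]; VV[1]=max(VV[1],msg_vec) then VV[1][1]++ -> VV[1]=[0, 2, 2]
Event 4: SEND 1->0: VV[1][1]++ -> VV[1]=[0, 3, 2], msg_vec=[0, 3, 2]; VV[0]=max(VV[0],msg_vec) then VV[0][0]++ -> VV[0]=[2, 3, 2]
Event 5: LOCAL 2: VV[2][2]++ -> VV[2]=[0, 0, 3]
Event 6: LOCAL 1: VV[1][1]++ -> VV[1]=[0, 4, 2]
Event 7: LOCAL 0: VV[0][0]++ -> VV[0]=[3, 3, 2]
Final vectors: VV[0]=[3, 3, 2]; VV[1]=[0, 4, 2]; VV[2]=[0, 0, 3]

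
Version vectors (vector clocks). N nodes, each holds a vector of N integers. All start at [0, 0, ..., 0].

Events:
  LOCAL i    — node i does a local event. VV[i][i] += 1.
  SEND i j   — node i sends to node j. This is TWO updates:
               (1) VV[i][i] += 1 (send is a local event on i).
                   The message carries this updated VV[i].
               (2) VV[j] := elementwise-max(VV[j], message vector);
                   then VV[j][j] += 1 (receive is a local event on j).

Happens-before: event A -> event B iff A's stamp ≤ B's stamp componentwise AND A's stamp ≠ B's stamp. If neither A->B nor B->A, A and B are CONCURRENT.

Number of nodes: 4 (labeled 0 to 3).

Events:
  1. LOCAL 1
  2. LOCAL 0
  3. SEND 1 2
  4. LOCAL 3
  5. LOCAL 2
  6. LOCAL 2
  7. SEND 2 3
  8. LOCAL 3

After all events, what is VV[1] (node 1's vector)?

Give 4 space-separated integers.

Answer: 0 2 0 0

Derivation:
Initial: VV[0]=[0, 0, 0, 0]
Initial: VV[1]=[0, 0, 0, 0]
Initial: VV[2]=[0, 0, 0, 0]
Initial: VV[3]=[0, 0, 0, 0]
Event 1: LOCAL 1: VV[1][1]++ -> VV[1]=[0, 1, 0, 0]
Event 2: LOCAL 0: VV[0][0]++ -> VV[0]=[1, 0, 0, 0]
Event 3: SEND 1->2: VV[1][1]++ -> VV[1]=[0, 2, 0, 0], msg_vec=[0, 2, 0, 0]; VV[2]=max(VV[2],msg_vec) then VV[2][2]++ -> VV[2]=[0, 2, 1, 0]
Event 4: LOCAL 3: VV[3][3]++ -> VV[3]=[0, 0, 0, 1]
Event 5: LOCAL 2: VV[2][2]++ -> VV[2]=[0, 2, 2, 0]
Event 6: LOCAL 2: VV[2][2]++ -> VV[2]=[0, 2, 3, 0]
Event 7: SEND 2->3: VV[2][2]++ -> VV[2]=[0, 2, 4, 0], msg_vec=[0, 2, 4, 0]; VV[3]=max(VV[3],msg_vec) then VV[3][3]++ -> VV[3]=[0, 2, 4, 2]
Event 8: LOCAL 3: VV[3][3]++ -> VV[3]=[0, 2, 4, 3]
Final vectors: VV[0]=[1, 0, 0, 0]; VV[1]=[0, 2, 0, 0]; VV[2]=[0, 2, 4, 0]; VV[3]=[0, 2, 4, 3]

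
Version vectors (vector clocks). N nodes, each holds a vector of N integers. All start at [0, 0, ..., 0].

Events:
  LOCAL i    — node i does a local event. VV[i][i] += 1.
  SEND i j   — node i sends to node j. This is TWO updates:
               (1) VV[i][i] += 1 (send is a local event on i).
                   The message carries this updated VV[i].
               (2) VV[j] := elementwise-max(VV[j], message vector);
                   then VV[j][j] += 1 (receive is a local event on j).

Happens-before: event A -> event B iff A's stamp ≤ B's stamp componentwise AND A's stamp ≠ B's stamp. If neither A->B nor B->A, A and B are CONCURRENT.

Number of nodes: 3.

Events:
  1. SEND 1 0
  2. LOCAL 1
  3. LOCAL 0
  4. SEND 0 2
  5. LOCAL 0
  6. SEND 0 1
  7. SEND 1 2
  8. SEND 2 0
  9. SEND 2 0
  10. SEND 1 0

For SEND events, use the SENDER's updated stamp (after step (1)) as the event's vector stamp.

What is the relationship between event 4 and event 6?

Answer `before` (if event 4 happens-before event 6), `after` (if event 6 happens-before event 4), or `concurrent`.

Answer: before

Derivation:
Initial: VV[0]=[0, 0, 0]
Initial: VV[1]=[0, 0, 0]
Initial: VV[2]=[0, 0, 0]
Event 1: SEND 1->0: VV[1][1]++ -> VV[1]=[0, 1, 0], msg_vec=[0, 1, 0]; VV[0]=max(VV[0],msg_vec) then VV[0][0]++ -> VV[0]=[1, 1, 0]
Event 2: LOCAL 1: VV[1][1]++ -> VV[1]=[0, 2, 0]
Event 3: LOCAL 0: VV[0][0]++ -> VV[0]=[2, 1, 0]
Event 4: SEND 0->2: VV[0][0]++ -> VV[0]=[3, 1, 0], msg_vec=[3, 1, 0]; VV[2]=max(VV[2],msg_vec) then VV[2][2]++ -> VV[2]=[3, 1, 1]
Event 5: LOCAL 0: VV[0][0]++ -> VV[0]=[4, 1, 0]
Event 6: SEND 0->1: VV[0][0]++ -> VV[0]=[5, 1, 0], msg_vec=[5, 1, 0]; VV[1]=max(VV[1],msg_vec) then VV[1][1]++ -> VV[1]=[5, 3, 0]
Event 7: SEND 1->2: VV[1][1]++ -> VV[1]=[5, 4, 0], msg_vec=[5, 4, 0]; VV[2]=max(VV[2],msg_vec) then VV[2][2]++ -> VV[2]=[5, 4, 2]
Event 8: SEND 2->0: VV[2][2]++ -> VV[2]=[5, 4, 3], msg_vec=[5, 4, 3]; VV[0]=max(VV[0],msg_vec) then VV[0][0]++ -> VV[0]=[6, 4, 3]
Event 9: SEND 2->0: VV[2][2]++ -> VV[2]=[5, 4, 4], msg_vec=[5, 4, 4]; VV[0]=max(VV[0],msg_vec) then VV[0][0]++ -> VV[0]=[7, 4, 4]
Event 10: SEND 1->0: VV[1][1]++ -> VV[1]=[5, 5, 0], msg_vec=[5, 5, 0]; VV[0]=max(VV[0],msg_vec) then VV[0][0]++ -> VV[0]=[8, 5, 4]
Event 4 stamp: [3, 1, 0]
Event 6 stamp: [5, 1, 0]
[3, 1, 0] <= [5, 1, 0]? True
[5, 1, 0] <= [3, 1, 0]? False
Relation: before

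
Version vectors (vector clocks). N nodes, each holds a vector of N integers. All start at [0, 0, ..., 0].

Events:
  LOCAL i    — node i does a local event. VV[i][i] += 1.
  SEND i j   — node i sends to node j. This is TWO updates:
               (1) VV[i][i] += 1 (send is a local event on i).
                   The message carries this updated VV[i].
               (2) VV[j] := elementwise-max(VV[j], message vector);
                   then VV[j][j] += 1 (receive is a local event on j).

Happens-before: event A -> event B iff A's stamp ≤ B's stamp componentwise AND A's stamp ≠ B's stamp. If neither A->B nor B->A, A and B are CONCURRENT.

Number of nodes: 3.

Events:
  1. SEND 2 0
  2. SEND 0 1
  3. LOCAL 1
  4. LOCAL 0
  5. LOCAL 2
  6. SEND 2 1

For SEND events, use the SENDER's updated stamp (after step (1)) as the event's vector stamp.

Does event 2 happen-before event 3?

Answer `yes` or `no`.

Answer: yes

Derivation:
Initial: VV[0]=[0, 0, 0]
Initial: VV[1]=[0, 0, 0]
Initial: VV[2]=[0, 0, 0]
Event 1: SEND 2->0: VV[2][2]++ -> VV[2]=[0, 0, 1], msg_vec=[0, 0, 1]; VV[0]=max(VV[0],msg_vec) then VV[0][0]++ -> VV[0]=[1, 0, 1]
Event 2: SEND 0->1: VV[0][0]++ -> VV[0]=[2, 0, 1], msg_vec=[2, 0, 1]; VV[1]=max(VV[1],msg_vec) then VV[1][1]++ -> VV[1]=[2, 1, 1]
Event 3: LOCAL 1: VV[1][1]++ -> VV[1]=[2, 2, 1]
Event 4: LOCAL 0: VV[0][0]++ -> VV[0]=[3, 0, 1]
Event 5: LOCAL 2: VV[2][2]++ -> VV[2]=[0, 0, 2]
Event 6: SEND 2->1: VV[2][2]++ -> VV[2]=[0, 0, 3], msg_vec=[0, 0, 3]; VV[1]=max(VV[1],msg_vec) then VV[1][1]++ -> VV[1]=[2, 3, 3]
Event 2 stamp: [2, 0, 1]
Event 3 stamp: [2, 2, 1]
[2, 0, 1] <= [2, 2, 1]? True. Equal? False. Happens-before: True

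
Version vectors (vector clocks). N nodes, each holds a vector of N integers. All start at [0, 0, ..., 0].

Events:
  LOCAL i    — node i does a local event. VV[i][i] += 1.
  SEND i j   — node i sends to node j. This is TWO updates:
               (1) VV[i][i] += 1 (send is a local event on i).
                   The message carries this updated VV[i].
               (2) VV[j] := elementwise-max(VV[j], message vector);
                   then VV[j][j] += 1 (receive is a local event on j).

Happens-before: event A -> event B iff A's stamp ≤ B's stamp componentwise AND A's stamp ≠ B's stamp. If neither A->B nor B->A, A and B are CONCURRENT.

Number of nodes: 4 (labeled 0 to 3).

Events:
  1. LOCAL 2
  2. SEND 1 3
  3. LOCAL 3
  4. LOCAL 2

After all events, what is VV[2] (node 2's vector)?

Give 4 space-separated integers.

Answer: 0 0 2 0

Derivation:
Initial: VV[0]=[0, 0, 0, 0]
Initial: VV[1]=[0, 0, 0, 0]
Initial: VV[2]=[0, 0, 0, 0]
Initial: VV[3]=[0, 0, 0, 0]
Event 1: LOCAL 2: VV[2][2]++ -> VV[2]=[0, 0, 1, 0]
Event 2: SEND 1->3: VV[1][1]++ -> VV[1]=[0, 1, 0, 0], msg_vec=[0, 1, 0, 0]; VV[3]=max(VV[3],msg_vec) then VV[3][3]++ -> VV[3]=[0, 1, 0, 1]
Event 3: LOCAL 3: VV[3][3]++ -> VV[3]=[0, 1, 0, 2]
Event 4: LOCAL 2: VV[2][2]++ -> VV[2]=[0, 0, 2, 0]
Final vectors: VV[0]=[0, 0, 0, 0]; VV[1]=[0, 1, 0, 0]; VV[2]=[0, 0, 2, 0]; VV[3]=[0, 1, 0, 2]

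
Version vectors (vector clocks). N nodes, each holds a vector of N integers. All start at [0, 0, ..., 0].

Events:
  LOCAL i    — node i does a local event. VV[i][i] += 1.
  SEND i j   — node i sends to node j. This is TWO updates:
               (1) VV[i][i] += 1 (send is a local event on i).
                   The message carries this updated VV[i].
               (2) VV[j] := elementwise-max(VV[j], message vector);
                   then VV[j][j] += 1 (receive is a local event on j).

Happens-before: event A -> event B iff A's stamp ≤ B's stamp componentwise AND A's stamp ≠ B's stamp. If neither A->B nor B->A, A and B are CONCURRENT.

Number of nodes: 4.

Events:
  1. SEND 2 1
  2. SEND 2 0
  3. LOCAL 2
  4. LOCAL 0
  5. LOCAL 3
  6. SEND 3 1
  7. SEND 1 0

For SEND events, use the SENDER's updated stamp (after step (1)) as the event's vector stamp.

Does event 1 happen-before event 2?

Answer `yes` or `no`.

Answer: yes

Derivation:
Initial: VV[0]=[0, 0, 0, 0]
Initial: VV[1]=[0, 0, 0, 0]
Initial: VV[2]=[0, 0, 0, 0]
Initial: VV[3]=[0, 0, 0, 0]
Event 1: SEND 2->1: VV[2][2]++ -> VV[2]=[0, 0, 1, 0], msg_vec=[0, 0, 1, 0]; VV[1]=max(VV[1],msg_vec) then VV[1][1]++ -> VV[1]=[0, 1, 1, 0]
Event 2: SEND 2->0: VV[2][2]++ -> VV[2]=[0, 0, 2, 0], msg_vec=[0, 0, 2, 0]; VV[0]=max(VV[0],msg_vec) then VV[0][0]++ -> VV[0]=[1, 0, 2, 0]
Event 3: LOCAL 2: VV[2][2]++ -> VV[2]=[0, 0, 3, 0]
Event 4: LOCAL 0: VV[0][0]++ -> VV[0]=[2, 0, 2, 0]
Event 5: LOCAL 3: VV[3][3]++ -> VV[3]=[0, 0, 0, 1]
Event 6: SEND 3->1: VV[3][3]++ -> VV[3]=[0, 0, 0, 2], msg_vec=[0, 0, 0, 2]; VV[1]=max(VV[1],msg_vec) then VV[1][1]++ -> VV[1]=[0, 2, 1, 2]
Event 7: SEND 1->0: VV[1][1]++ -> VV[1]=[0, 3, 1, 2], msg_vec=[0, 3, 1, 2]; VV[0]=max(VV[0],msg_vec) then VV[0][0]++ -> VV[0]=[3, 3, 2, 2]
Event 1 stamp: [0, 0, 1, 0]
Event 2 stamp: [0, 0, 2, 0]
[0, 0, 1, 0] <= [0, 0, 2, 0]? True. Equal? False. Happens-before: True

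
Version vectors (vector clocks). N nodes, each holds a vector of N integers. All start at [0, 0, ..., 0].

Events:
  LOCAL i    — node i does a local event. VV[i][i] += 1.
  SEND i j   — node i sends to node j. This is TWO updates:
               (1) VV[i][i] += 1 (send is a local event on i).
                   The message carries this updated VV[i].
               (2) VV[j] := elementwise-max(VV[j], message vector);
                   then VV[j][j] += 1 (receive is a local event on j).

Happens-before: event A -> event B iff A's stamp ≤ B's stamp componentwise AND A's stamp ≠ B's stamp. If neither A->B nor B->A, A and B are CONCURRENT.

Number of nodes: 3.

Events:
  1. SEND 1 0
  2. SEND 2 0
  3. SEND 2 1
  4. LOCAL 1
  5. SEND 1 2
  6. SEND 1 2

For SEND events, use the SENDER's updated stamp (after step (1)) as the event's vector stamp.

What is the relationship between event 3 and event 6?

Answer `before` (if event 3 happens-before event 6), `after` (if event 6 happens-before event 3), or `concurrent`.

Initial: VV[0]=[0, 0, 0]
Initial: VV[1]=[0, 0, 0]
Initial: VV[2]=[0, 0, 0]
Event 1: SEND 1->0: VV[1][1]++ -> VV[1]=[0, 1, 0], msg_vec=[0, 1, 0]; VV[0]=max(VV[0],msg_vec) then VV[0][0]++ -> VV[0]=[1, 1, 0]
Event 2: SEND 2->0: VV[2][2]++ -> VV[2]=[0, 0, 1], msg_vec=[0, 0, 1]; VV[0]=max(VV[0],msg_vec) then VV[0][0]++ -> VV[0]=[2, 1, 1]
Event 3: SEND 2->1: VV[2][2]++ -> VV[2]=[0, 0, 2], msg_vec=[0, 0, 2]; VV[1]=max(VV[1],msg_vec) then VV[1][1]++ -> VV[1]=[0, 2, 2]
Event 4: LOCAL 1: VV[1][1]++ -> VV[1]=[0, 3, 2]
Event 5: SEND 1->2: VV[1][1]++ -> VV[1]=[0, 4, 2], msg_vec=[0, 4, 2]; VV[2]=max(VV[2],msg_vec) then VV[2][2]++ -> VV[2]=[0, 4, 3]
Event 6: SEND 1->2: VV[1][1]++ -> VV[1]=[0, 5, 2], msg_vec=[0, 5, 2]; VV[2]=max(VV[2],msg_vec) then VV[2][2]++ -> VV[2]=[0, 5, 4]
Event 3 stamp: [0, 0, 2]
Event 6 stamp: [0, 5, 2]
[0, 0, 2] <= [0, 5, 2]? True
[0, 5, 2] <= [0, 0, 2]? False
Relation: before

Answer: before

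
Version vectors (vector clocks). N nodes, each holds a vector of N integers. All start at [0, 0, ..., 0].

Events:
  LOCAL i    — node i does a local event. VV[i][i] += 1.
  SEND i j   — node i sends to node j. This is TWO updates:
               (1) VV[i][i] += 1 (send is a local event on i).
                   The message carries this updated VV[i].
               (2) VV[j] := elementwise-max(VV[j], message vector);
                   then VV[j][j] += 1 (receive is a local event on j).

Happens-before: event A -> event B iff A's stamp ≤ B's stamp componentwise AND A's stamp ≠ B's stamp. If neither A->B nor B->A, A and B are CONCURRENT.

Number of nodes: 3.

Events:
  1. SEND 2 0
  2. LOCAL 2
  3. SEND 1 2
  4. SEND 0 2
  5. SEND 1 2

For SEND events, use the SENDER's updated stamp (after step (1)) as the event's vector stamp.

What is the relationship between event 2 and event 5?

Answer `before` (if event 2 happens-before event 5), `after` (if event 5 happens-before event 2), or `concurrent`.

Initial: VV[0]=[0, 0, 0]
Initial: VV[1]=[0, 0, 0]
Initial: VV[2]=[0, 0, 0]
Event 1: SEND 2->0: VV[2][2]++ -> VV[2]=[0, 0, 1], msg_vec=[0, 0, 1]; VV[0]=max(VV[0],msg_vec) then VV[0][0]++ -> VV[0]=[1, 0, 1]
Event 2: LOCAL 2: VV[2][2]++ -> VV[2]=[0, 0, 2]
Event 3: SEND 1->2: VV[1][1]++ -> VV[1]=[0, 1, 0], msg_vec=[0, 1, 0]; VV[2]=max(VV[2],msg_vec) then VV[2][2]++ -> VV[2]=[0, 1, 3]
Event 4: SEND 0->2: VV[0][0]++ -> VV[0]=[2, 0, 1], msg_vec=[2, 0, 1]; VV[2]=max(VV[2],msg_vec) then VV[2][2]++ -> VV[2]=[2, 1, 4]
Event 5: SEND 1->2: VV[1][1]++ -> VV[1]=[0, 2, 0], msg_vec=[0, 2, 0]; VV[2]=max(VV[2],msg_vec) then VV[2][2]++ -> VV[2]=[2, 2, 5]
Event 2 stamp: [0, 0, 2]
Event 5 stamp: [0, 2, 0]
[0, 0, 2] <= [0, 2, 0]? False
[0, 2, 0] <= [0, 0, 2]? False
Relation: concurrent

Answer: concurrent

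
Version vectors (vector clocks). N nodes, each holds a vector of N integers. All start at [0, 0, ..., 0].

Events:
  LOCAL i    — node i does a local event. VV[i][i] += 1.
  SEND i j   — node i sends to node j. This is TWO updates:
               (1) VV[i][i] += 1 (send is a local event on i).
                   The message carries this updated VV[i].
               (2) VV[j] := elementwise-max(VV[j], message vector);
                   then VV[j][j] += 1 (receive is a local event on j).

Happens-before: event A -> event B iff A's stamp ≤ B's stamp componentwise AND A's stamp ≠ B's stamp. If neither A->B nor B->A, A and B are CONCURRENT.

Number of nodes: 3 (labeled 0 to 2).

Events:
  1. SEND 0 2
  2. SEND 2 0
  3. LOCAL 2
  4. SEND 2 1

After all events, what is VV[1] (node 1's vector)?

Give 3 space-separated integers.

Answer: 1 1 4

Derivation:
Initial: VV[0]=[0, 0, 0]
Initial: VV[1]=[0, 0, 0]
Initial: VV[2]=[0, 0, 0]
Event 1: SEND 0->2: VV[0][0]++ -> VV[0]=[1, 0, 0], msg_vec=[1, 0, 0]; VV[2]=max(VV[2],msg_vec) then VV[2][2]++ -> VV[2]=[1, 0, 1]
Event 2: SEND 2->0: VV[2][2]++ -> VV[2]=[1, 0, 2], msg_vec=[1, 0, 2]; VV[0]=max(VV[0],msg_vec) then VV[0][0]++ -> VV[0]=[2, 0, 2]
Event 3: LOCAL 2: VV[2][2]++ -> VV[2]=[1, 0, 3]
Event 4: SEND 2->1: VV[2][2]++ -> VV[2]=[1, 0, 4], msg_vec=[1, 0, 4]; VV[1]=max(VV[1],msg_vec) then VV[1][1]++ -> VV[1]=[1, 1, 4]
Final vectors: VV[0]=[2, 0, 2]; VV[1]=[1, 1, 4]; VV[2]=[1, 0, 4]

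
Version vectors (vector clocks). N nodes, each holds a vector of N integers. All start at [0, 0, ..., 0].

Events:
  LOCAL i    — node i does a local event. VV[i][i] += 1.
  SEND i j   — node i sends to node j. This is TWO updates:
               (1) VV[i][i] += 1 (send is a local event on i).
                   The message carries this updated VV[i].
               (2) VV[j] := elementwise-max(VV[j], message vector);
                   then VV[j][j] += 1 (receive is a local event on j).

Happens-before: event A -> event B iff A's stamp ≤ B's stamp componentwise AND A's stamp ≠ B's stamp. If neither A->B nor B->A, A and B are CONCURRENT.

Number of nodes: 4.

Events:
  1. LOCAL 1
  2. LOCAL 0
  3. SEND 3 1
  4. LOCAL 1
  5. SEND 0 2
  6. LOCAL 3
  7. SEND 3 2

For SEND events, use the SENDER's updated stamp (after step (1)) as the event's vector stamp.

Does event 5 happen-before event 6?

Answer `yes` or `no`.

Initial: VV[0]=[0, 0, 0, 0]
Initial: VV[1]=[0, 0, 0, 0]
Initial: VV[2]=[0, 0, 0, 0]
Initial: VV[3]=[0, 0, 0, 0]
Event 1: LOCAL 1: VV[1][1]++ -> VV[1]=[0, 1, 0, 0]
Event 2: LOCAL 0: VV[0][0]++ -> VV[0]=[1, 0, 0, 0]
Event 3: SEND 3->1: VV[3][3]++ -> VV[3]=[0, 0, 0, 1], msg_vec=[0, 0, 0, 1]; VV[1]=max(VV[1],msg_vec) then VV[1][1]++ -> VV[1]=[0, 2, 0, 1]
Event 4: LOCAL 1: VV[1][1]++ -> VV[1]=[0, 3, 0, 1]
Event 5: SEND 0->2: VV[0][0]++ -> VV[0]=[2, 0, 0, 0], msg_vec=[2, 0, 0, 0]; VV[2]=max(VV[2],msg_vec) then VV[2][2]++ -> VV[2]=[2, 0, 1, 0]
Event 6: LOCAL 3: VV[3][3]++ -> VV[3]=[0, 0, 0, 2]
Event 7: SEND 3->2: VV[3][3]++ -> VV[3]=[0, 0, 0, 3], msg_vec=[0, 0, 0, 3]; VV[2]=max(VV[2],msg_vec) then VV[2][2]++ -> VV[2]=[2, 0, 2, 3]
Event 5 stamp: [2, 0, 0, 0]
Event 6 stamp: [0, 0, 0, 2]
[2, 0, 0, 0] <= [0, 0, 0, 2]? False. Equal? False. Happens-before: False

Answer: no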